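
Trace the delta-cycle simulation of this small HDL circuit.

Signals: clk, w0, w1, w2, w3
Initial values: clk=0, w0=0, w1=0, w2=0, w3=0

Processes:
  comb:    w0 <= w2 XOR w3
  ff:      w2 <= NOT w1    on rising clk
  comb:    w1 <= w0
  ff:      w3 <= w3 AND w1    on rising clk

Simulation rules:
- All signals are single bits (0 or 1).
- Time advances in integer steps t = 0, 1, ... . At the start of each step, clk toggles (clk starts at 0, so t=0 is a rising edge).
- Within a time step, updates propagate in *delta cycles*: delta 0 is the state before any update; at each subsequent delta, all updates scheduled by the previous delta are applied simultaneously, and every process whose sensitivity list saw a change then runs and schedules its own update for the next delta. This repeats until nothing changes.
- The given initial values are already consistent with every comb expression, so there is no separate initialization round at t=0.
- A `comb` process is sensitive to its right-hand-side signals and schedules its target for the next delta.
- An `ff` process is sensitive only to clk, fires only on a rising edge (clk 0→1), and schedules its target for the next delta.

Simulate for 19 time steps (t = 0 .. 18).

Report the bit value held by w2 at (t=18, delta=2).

0

t0.Δ0 clk=0 w0=0 w3=0 w2=0 w1=0
t0.Δ1 clk=1 w0=0 w3=0 w2=0 w1=0
t0.Δ2 clk=1 w0=0 w3=0 w2=1 w1=0
t0.Δ3 clk=1 w0=1 w3=0 w2=1 w1=0
t0.Δ4 clk=1 w0=1 w3=0 w2=1 w1=1
t1.Δ0 clk=1 w0=1 w3=0 w2=1 w1=1
t1.Δ1 clk=0 w0=1 w3=0 w2=1 w1=1
t2.Δ0 clk=0 w0=1 w3=0 w2=1 w1=1
t2.Δ1 clk=1 w0=1 w3=0 w2=1 w1=1
t2.Δ2 clk=1 w0=1 w3=0 w2=0 w1=1
t2.Δ3 clk=1 w0=0 w3=0 w2=0 w1=1
t2.Δ4 clk=1 w0=0 w3=0 w2=0 w1=0
t3.Δ0 clk=1 w0=0 w3=0 w2=0 w1=0
t3.Δ1 clk=0 w0=0 w3=0 w2=0 w1=0
t4.Δ0 clk=0 w0=0 w3=0 w2=0 w1=0
t4.Δ1 clk=1 w0=0 w3=0 w2=0 w1=0
t4.Δ2 clk=1 w0=0 w3=0 w2=1 w1=0
t4.Δ3 clk=1 w0=1 w3=0 w2=1 w1=0
t4.Δ4 clk=1 w0=1 w3=0 w2=1 w1=1
t5.Δ0 clk=1 w0=1 w3=0 w2=1 w1=1
t5.Δ1 clk=0 w0=1 w3=0 w2=1 w1=1
t6.Δ0 clk=0 w0=1 w3=0 w2=1 w1=1
t6.Δ1 clk=1 w0=1 w3=0 w2=1 w1=1
t6.Δ2 clk=1 w0=1 w3=0 w2=0 w1=1
t6.Δ3 clk=1 w0=0 w3=0 w2=0 w1=1
t6.Δ4 clk=1 w0=0 w3=0 w2=0 w1=0
t7.Δ0 clk=1 w0=0 w3=0 w2=0 w1=0
t7.Δ1 clk=0 w0=0 w3=0 w2=0 w1=0
t8.Δ0 clk=0 w0=0 w3=0 w2=0 w1=0
t8.Δ1 clk=1 w0=0 w3=0 w2=0 w1=0
t8.Δ2 clk=1 w0=0 w3=0 w2=1 w1=0
t8.Δ3 clk=1 w0=1 w3=0 w2=1 w1=0
t8.Δ4 clk=1 w0=1 w3=0 w2=1 w1=1
t9.Δ0 clk=1 w0=1 w3=0 w2=1 w1=1
t9.Δ1 clk=0 w0=1 w3=0 w2=1 w1=1
t10.Δ0 clk=0 w0=1 w3=0 w2=1 w1=1
t10.Δ1 clk=1 w0=1 w3=0 w2=1 w1=1
t10.Δ2 clk=1 w0=1 w3=0 w2=0 w1=1
t10.Δ3 clk=1 w0=0 w3=0 w2=0 w1=1
t10.Δ4 clk=1 w0=0 w3=0 w2=0 w1=0
t11.Δ0 clk=1 w0=0 w3=0 w2=0 w1=0
t11.Δ1 clk=0 w0=0 w3=0 w2=0 w1=0
t12.Δ0 clk=0 w0=0 w3=0 w2=0 w1=0
t12.Δ1 clk=1 w0=0 w3=0 w2=0 w1=0
t12.Δ2 clk=1 w0=0 w3=0 w2=1 w1=0
t12.Δ3 clk=1 w0=1 w3=0 w2=1 w1=0
t12.Δ4 clk=1 w0=1 w3=0 w2=1 w1=1
t13.Δ0 clk=1 w0=1 w3=0 w2=1 w1=1
t13.Δ1 clk=0 w0=1 w3=0 w2=1 w1=1
t14.Δ0 clk=0 w0=1 w3=0 w2=1 w1=1
t14.Δ1 clk=1 w0=1 w3=0 w2=1 w1=1
t14.Δ2 clk=1 w0=1 w3=0 w2=0 w1=1
t14.Δ3 clk=1 w0=0 w3=0 w2=0 w1=1
t14.Δ4 clk=1 w0=0 w3=0 w2=0 w1=0
t15.Δ0 clk=1 w0=0 w3=0 w2=0 w1=0
t15.Δ1 clk=0 w0=0 w3=0 w2=0 w1=0
t16.Δ0 clk=0 w0=0 w3=0 w2=0 w1=0
t16.Δ1 clk=1 w0=0 w3=0 w2=0 w1=0
t16.Δ2 clk=1 w0=0 w3=0 w2=1 w1=0
t16.Δ3 clk=1 w0=1 w3=0 w2=1 w1=0
t16.Δ4 clk=1 w0=1 w3=0 w2=1 w1=1
t17.Δ0 clk=1 w0=1 w3=0 w2=1 w1=1
t17.Δ1 clk=0 w0=1 w3=0 w2=1 w1=1
t18.Δ0 clk=0 w0=1 w3=0 w2=1 w1=1
t18.Δ1 clk=1 w0=1 w3=0 w2=1 w1=1
t18.Δ2 clk=1 w0=1 w3=0 w2=0 w1=1
t18.Δ3 clk=1 w0=0 w3=0 w2=0 w1=1
t18.Δ4 clk=1 w0=0 w3=0 w2=0 w1=0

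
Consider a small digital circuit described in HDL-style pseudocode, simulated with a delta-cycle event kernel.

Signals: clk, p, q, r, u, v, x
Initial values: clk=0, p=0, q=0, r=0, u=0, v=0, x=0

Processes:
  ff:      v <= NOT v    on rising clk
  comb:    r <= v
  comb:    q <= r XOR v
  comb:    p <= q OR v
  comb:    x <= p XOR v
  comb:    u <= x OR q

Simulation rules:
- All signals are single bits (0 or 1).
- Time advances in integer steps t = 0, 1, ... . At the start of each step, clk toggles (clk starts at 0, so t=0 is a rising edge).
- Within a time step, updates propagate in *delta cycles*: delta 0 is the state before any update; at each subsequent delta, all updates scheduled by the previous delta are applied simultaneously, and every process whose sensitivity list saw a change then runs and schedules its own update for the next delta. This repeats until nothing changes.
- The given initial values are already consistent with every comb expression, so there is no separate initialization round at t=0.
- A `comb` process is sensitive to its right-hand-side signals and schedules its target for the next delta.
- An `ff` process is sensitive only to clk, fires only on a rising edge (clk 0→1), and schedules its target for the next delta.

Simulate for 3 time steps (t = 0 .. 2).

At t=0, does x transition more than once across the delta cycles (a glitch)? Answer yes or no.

yes

[bits: p,clk,x,v,q,r,u]
t=0: Δ0=0000000 Δ1=0100000 Δ2=0101000 Δ3=1111110 Δ4=1101011 Δ5=1101010 | 5Δ
t=1: Δ0=1101010 Δ1=1001010 | 1Δ
t=2: Δ0=1001010 Δ1=1101010 Δ2=1100010 Δ3=0110100 Δ4=1100001 Δ5=0110000 Δ6=0100001 Δ7=0100000 | 7Δ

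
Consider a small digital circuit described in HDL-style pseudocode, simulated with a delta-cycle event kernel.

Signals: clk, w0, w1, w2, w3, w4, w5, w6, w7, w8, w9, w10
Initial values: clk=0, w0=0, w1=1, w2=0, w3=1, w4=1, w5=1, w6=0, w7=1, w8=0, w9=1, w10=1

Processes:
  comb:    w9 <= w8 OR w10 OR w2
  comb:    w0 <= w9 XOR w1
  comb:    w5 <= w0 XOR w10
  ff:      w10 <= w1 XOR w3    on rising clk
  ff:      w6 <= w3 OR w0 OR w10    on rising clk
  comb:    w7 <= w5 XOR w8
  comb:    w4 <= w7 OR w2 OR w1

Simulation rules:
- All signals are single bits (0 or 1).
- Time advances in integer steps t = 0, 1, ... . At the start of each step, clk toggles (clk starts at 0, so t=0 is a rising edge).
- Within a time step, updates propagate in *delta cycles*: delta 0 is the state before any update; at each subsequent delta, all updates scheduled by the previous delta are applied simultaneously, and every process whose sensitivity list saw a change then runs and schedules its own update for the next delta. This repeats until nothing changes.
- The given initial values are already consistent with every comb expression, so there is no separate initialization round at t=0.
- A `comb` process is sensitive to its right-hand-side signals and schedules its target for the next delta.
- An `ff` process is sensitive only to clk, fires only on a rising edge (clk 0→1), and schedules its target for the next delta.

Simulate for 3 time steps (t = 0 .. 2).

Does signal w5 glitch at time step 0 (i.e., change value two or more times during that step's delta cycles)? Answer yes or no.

yes

t0.Δ0 w10=1 w2=0 w7=1 w8=0 w6=0 w1=1 w3=1 w4=1 w9=1 w5=1 clk=0 w0=0
t0.Δ1 w10=1 w2=0 w7=1 w8=0 w6=0 w1=1 w3=1 w4=1 w9=1 w5=1 clk=1 w0=0
t0.Δ2 w10=0 w2=0 w7=1 w8=0 w6=1 w1=1 w3=1 w4=1 w9=1 w5=1 clk=1 w0=0
t0.Δ3 w10=0 w2=0 w7=1 w8=0 w6=1 w1=1 w3=1 w4=1 w9=0 w5=0 clk=1 w0=0
t0.Δ4 w10=0 w2=0 w7=0 w8=0 w6=1 w1=1 w3=1 w4=1 w9=0 w5=0 clk=1 w0=1
t0.Δ5 w10=0 w2=0 w7=0 w8=0 w6=1 w1=1 w3=1 w4=1 w9=0 w5=1 clk=1 w0=1
t0.Δ6 w10=0 w2=0 w7=1 w8=0 w6=1 w1=1 w3=1 w4=1 w9=0 w5=1 clk=1 w0=1
t1.Δ0 w10=0 w2=0 w7=1 w8=0 w6=1 w1=1 w3=1 w4=1 w9=0 w5=1 clk=1 w0=1
t1.Δ1 w10=0 w2=0 w7=1 w8=0 w6=1 w1=1 w3=1 w4=1 w9=0 w5=1 clk=0 w0=1
t2.Δ0 w10=0 w2=0 w7=1 w8=0 w6=1 w1=1 w3=1 w4=1 w9=0 w5=1 clk=0 w0=1
t2.Δ1 w10=0 w2=0 w7=1 w8=0 w6=1 w1=1 w3=1 w4=1 w9=0 w5=1 clk=1 w0=1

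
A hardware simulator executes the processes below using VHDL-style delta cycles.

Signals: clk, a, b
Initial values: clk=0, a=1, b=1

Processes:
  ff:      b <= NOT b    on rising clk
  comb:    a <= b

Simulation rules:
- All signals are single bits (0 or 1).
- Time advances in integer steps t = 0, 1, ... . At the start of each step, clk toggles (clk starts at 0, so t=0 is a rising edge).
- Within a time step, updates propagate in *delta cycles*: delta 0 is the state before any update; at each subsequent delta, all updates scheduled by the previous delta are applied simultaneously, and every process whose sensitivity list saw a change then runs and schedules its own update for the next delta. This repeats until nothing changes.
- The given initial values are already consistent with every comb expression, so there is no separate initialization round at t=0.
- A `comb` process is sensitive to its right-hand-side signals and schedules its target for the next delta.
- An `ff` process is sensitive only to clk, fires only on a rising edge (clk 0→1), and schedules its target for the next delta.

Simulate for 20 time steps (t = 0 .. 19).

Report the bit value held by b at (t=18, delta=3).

t0.Δ0 clk=0 a=1 b=1
t0.Δ1 clk=1 a=1 b=1
t0.Δ2 clk=1 a=1 b=0
t0.Δ3 clk=1 a=0 b=0
t1.Δ0 clk=1 a=0 b=0
t1.Δ1 clk=0 a=0 b=0
t2.Δ0 clk=0 a=0 b=0
t2.Δ1 clk=1 a=0 b=0
t2.Δ2 clk=1 a=0 b=1
t2.Δ3 clk=1 a=1 b=1
t3.Δ0 clk=1 a=1 b=1
t3.Δ1 clk=0 a=1 b=1
t4.Δ0 clk=0 a=1 b=1
t4.Δ1 clk=1 a=1 b=1
t4.Δ2 clk=1 a=1 b=0
t4.Δ3 clk=1 a=0 b=0
t5.Δ0 clk=1 a=0 b=0
t5.Δ1 clk=0 a=0 b=0
t6.Δ0 clk=0 a=0 b=0
t6.Δ1 clk=1 a=0 b=0
t6.Δ2 clk=1 a=0 b=1
t6.Δ3 clk=1 a=1 b=1
t7.Δ0 clk=1 a=1 b=1
t7.Δ1 clk=0 a=1 b=1
t8.Δ0 clk=0 a=1 b=1
t8.Δ1 clk=1 a=1 b=1
t8.Δ2 clk=1 a=1 b=0
t8.Δ3 clk=1 a=0 b=0
t9.Δ0 clk=1 a=0 b=0
t9.Δ1 clk=0 a=0 b=0
t10.Δ0 clk=0 a=0 b=0
t10.Δ1 clk=1 a=0 b=0
t10.Δ2 clk=1 a=0 b=1
t10.Δ3 clk=1 a=1 b=1
t11.Δ0 clk=1 a=1 b=1
t11.Δ1 clk=0 a=1 b=1
t12.Δ0 clk=0 a=1 b=1
t12.Δ1 clk=1 a=1 b=1
t12.Δ2 clk=1 a=1 b=0
t12.Δ3 clk=1 a=0 b=0
t13.Δ0 clk=1 a=0 b=0
t13.Δ1 clk=0 a=0 b=0
t14.Δ0 clk=0 a=0 b=0
t14.Δ1 clk=1 a=0 b=0
t14.Δ2 clk=1 a=0 b=1
t14.Δ3 clk=1 a=1 b=1
t15.Δ0 clk=1 a=1 b=1
t15.Δ1 clk=0 a=1 b=1
t16.Δ0 clk=0 a=1 b=1
t16.Δ1 clk=1 a=1 b=1
t16.Δ2 clk=1 a=1 b=0
t16.Δ3 clk=1 a=0 b=0
t17.Δ0 clk=1 a=0 b=0
t17.Δ1 clk=0 a=0 b=0
t18.Δ0 clk=0 a=0 b=0
t18.Δ1 clk=1 a=0 b=0
t18.Δ2 clk=1 a=0 b=1
t18.Δ3 clk=1 a=1 b=1
t19.Δ0 clk=1 a=1 b=1
t19.Δ1 clk=0 a=1 b=1

1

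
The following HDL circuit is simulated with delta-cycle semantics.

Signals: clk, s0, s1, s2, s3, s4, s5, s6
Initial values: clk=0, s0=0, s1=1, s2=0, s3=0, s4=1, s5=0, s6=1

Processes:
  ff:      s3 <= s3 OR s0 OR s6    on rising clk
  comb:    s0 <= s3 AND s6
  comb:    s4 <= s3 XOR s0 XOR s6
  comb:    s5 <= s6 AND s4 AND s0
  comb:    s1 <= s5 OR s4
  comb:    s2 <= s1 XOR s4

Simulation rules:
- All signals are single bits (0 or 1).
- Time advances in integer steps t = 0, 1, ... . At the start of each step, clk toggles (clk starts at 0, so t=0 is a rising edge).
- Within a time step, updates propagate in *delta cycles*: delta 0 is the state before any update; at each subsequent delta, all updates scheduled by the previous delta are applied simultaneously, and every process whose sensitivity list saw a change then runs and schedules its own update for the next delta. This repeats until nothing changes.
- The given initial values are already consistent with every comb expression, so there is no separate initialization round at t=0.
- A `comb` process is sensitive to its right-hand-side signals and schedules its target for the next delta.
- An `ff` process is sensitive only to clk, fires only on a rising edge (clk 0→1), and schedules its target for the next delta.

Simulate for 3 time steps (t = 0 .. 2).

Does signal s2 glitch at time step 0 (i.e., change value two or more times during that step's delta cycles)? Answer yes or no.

[bits: s4,s3,s1,s5,clk,s2,s6,s0]
t=0: Δ0=10100010 Δ1=10101010 Δ2=11101010 Δ3=01101011 Δ4=11001111 Δ5=11111111 Δ6=11111011 | 6Δ
t=1: Δ0=11111011 Δ1=11110011 | 1Δ
t=2: Δ0=11110011 Δ1=11111011 | 1Δ

yes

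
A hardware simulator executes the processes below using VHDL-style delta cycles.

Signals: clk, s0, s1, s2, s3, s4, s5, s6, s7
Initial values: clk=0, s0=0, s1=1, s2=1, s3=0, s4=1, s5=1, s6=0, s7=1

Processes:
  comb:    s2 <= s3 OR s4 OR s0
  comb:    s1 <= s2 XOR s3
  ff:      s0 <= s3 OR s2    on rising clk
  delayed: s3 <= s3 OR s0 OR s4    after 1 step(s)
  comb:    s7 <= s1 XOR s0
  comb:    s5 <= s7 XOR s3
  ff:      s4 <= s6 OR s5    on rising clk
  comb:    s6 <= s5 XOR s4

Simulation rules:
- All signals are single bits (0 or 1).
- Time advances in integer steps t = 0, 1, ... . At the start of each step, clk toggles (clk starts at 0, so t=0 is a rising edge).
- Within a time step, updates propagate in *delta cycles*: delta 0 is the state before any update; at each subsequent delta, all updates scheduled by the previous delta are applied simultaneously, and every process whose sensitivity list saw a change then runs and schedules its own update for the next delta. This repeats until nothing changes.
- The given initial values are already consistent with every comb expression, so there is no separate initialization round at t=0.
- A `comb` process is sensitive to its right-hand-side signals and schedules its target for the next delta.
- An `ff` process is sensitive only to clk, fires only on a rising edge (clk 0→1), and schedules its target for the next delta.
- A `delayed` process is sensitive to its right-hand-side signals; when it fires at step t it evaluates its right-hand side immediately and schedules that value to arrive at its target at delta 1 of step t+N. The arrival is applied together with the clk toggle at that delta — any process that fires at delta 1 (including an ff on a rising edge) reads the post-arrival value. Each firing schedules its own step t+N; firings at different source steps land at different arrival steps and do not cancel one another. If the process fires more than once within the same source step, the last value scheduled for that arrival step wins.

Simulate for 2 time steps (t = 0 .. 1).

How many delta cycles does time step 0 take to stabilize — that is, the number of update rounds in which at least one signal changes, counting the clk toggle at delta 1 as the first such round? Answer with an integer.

5

t0.Δ0 s7=1 clk=0 s1=1 s2=1 s3=0 s0=0 s4=1 s6=0 s5=1
t0.Δ1 s7=1 clk=1 s1=1 s2=1 s3=0 s0=0 s4=1 s6=0 s5=1
t0.Δ2 s7=1 clk=1 s1=1 s2=1 s3=0 s0=1 s4=1 s6=0 s5=1
t0.Δ3 s7=0 clk=1 s1=1 s2=1 s3=0 s0=1 s4=1 s6=0 s5=1
t0.Δ4 s7=0 clk=1 s1=1 s2=1 s3=0 s0=1 s4=1 s6=0 s5=0
t0.Δ5 s7=0 clk=1 s1=1 s2=1 s3=0 s0=1 s4=1 s6=1 s5=0
t1.Δ0 s7=0 clk=1 s1=1 s2=1 s3=0 s0=1 s4=1 s6=1 s5=0
t1.Δ1 s7=0 clk=0 s1=1 s2=1 s3=1 s0=1 s4=1 s6=1 s5=0
t1.Δ2 s7=0 clk=0 s1=0 s2=1 s3=1 s0=1 s4=1 s6=1 s5=1
t1.Δ3 s7=1 clk=0 s1=0 s2=1 s3=1 s0=1 s4=1 s6=0 s5=1
t1.Δ4 s7=1 clk=0 s1=0 s2=1 s3=1 s0=1 s4=1 s6=0 s5=0
t1.Δ5 s7=1 clk=0 s1=0 s2=1 s3=1 s0=1 s4=1 s6=1 s5=0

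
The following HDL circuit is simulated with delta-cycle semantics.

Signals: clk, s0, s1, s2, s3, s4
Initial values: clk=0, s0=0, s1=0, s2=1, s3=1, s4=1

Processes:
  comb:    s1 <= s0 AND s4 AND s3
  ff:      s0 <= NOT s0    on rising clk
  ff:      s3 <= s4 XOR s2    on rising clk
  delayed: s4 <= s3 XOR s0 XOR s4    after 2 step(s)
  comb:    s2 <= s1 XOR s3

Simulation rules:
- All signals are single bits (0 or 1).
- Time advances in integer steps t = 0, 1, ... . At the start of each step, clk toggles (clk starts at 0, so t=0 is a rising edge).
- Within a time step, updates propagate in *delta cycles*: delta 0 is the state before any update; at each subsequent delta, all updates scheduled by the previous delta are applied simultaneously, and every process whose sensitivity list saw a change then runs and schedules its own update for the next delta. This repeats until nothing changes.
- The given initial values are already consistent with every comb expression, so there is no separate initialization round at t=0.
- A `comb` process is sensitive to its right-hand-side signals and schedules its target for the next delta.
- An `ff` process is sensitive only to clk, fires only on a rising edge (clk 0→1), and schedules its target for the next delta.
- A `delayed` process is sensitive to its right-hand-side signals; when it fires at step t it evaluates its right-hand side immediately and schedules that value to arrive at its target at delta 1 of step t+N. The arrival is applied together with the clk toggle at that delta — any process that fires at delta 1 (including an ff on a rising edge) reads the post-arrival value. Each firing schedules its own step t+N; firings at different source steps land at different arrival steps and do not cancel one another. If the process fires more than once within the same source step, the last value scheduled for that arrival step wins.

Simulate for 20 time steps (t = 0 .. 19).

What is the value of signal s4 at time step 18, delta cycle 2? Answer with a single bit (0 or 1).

1

[bits: s3,s1,s0,s2,s4,clk]
t=0: Δ0=100110 Δ1=100111 Δ2=001111 Δ3=001011 | 3Δ
t=1: Δ0=001011 Δ1=001010 | 1Δ
t=2: Δ0=001010 Δ1=001001 Δ2=000001 | 2Δ
t=3: Δ0=000001 Δ1=000000 | 1Δ
t=4: Δ0=000000 Δ1=000001 Δ2=001001 | 2Δ
t=5: Δ0=001001 Δ1=001000 | 1Δ
t=6: Δ0=001000 Δ1=001011 Δ2=100011 Δ3=100111 | 3Δ
t=7: Δ0=100111 Δ1=100110 | 1Δ
t=8: Δ0=100110 Δ1=100101 Δ2=101101 | 2Δ
t=9: Δ0=101101 Δ1=101100 | 1Δ
t=10: Δ0=101100 Δ1=101101 Δ2=100101 | 2Δ
t=11: Δ0=100101 Δ1=100100 | 1Δ
t=12: Δ0=100100 Δ1=100111 Δ2=001111 Δ3=001011 | 3Δ
t=13: Δ0=001011 Δ1=001010 | 1Δ
t=14: Δ0=001010 Δ1=001001 Δ2=000001 | 2Δ
t=15: Δ0=000001 Δ1=000000 | 1Δ
t=16: Δ0=000000 Δ1=000001 Δ2=001001 | 2Δ
t=17: Δ0=001001 Δ1=001000 | 1Δ
t=18: Δ0=001000 Δ1=001011 Δ2=100011 Δ3=100111 | 3Δ
t=19: Δ0=100111 Δ1=100110 | 1Δ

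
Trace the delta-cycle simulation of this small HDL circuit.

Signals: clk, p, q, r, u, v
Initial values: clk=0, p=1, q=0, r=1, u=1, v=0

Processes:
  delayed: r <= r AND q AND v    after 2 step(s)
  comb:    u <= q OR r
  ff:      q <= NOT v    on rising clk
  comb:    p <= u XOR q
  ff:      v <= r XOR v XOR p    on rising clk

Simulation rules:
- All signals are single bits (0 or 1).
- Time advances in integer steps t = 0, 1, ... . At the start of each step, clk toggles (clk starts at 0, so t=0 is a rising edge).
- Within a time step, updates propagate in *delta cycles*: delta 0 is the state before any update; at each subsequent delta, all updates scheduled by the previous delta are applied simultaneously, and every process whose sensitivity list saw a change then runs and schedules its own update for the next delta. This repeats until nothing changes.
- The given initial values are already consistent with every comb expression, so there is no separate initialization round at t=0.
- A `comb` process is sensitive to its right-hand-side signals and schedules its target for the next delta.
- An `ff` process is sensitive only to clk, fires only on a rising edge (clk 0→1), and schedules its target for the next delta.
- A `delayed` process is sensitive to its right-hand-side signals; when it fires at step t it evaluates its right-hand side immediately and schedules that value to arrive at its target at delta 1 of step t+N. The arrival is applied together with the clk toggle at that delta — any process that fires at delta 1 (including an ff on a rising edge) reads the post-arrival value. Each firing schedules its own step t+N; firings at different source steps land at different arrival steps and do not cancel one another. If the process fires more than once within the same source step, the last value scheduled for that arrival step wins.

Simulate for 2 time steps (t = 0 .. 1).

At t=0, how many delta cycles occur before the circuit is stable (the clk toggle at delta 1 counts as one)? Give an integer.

3

t0.Δ0 v=0 u=1 r=1 p=1 clk=0 q=0
t0.Δ1 v=0 u=1 r=1 p=1 clk=1 q=0
t0.Δ2 v=0 u=1 r=1 p=1 clk=1 q=1
t0.Δ3 v=0 u=1 r=1 p=0 clk=1 q=1
t1.Δ0 v=0 u=1 r=1 p=0 clk=1 q=1
t1.Δ1 v=0 u=1 r=1 p=0 clk=0 q=1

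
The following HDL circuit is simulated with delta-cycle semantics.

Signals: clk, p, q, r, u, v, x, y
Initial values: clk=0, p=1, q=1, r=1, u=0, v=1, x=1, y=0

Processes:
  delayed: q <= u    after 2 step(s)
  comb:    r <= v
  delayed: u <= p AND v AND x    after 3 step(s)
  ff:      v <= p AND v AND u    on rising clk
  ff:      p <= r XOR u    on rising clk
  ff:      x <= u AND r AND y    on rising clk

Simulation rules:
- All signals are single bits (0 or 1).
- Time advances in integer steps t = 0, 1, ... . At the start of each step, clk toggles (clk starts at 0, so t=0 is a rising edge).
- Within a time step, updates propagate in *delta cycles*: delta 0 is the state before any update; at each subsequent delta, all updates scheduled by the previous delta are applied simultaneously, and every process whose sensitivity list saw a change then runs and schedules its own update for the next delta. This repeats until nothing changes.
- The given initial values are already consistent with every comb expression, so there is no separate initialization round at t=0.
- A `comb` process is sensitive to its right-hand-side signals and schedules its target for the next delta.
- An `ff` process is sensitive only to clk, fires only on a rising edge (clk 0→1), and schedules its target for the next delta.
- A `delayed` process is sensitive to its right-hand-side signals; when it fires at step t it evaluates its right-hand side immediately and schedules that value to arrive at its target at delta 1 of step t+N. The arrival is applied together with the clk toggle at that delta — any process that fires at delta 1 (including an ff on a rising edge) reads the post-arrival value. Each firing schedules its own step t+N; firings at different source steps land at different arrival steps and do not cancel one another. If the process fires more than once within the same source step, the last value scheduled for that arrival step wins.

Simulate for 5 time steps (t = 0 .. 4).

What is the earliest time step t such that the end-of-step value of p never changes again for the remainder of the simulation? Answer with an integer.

t=0 Δ0: y=0 u=0 r=1 q=1 v=1 x=1 clk=0 p=1
  Δ1: clk:0→1
  Δ2: v:1→0, x:1→0
  Δ3: r:1→0
  (3Δ to stable)
t=1 Δ0: y=0 u=0 r=0 q=1 v=0 x=0 clk=1 p=1
  Δ1: clk:1→0
  (1Δ to stable)
t=2 Δ0: y=0 u=0 r=0 q=1 v=0 x=0 clk=0 p=1
  Δ1: clk:0→1
  Δ2: p:1→0
  (2Δ to stable)
t=3 Δ0: y=0 u=0 r=0 q=1 v=0 x=0 clk=1 p=0
  Δ1: clk:1→0
  (1Δ to stable)
t=4 Δ0: y=0 u=0 r=0 q=1 v=0 x=0 clk=0 p=0
  Δ1: clk:0→1
  (1Δ to stable)

2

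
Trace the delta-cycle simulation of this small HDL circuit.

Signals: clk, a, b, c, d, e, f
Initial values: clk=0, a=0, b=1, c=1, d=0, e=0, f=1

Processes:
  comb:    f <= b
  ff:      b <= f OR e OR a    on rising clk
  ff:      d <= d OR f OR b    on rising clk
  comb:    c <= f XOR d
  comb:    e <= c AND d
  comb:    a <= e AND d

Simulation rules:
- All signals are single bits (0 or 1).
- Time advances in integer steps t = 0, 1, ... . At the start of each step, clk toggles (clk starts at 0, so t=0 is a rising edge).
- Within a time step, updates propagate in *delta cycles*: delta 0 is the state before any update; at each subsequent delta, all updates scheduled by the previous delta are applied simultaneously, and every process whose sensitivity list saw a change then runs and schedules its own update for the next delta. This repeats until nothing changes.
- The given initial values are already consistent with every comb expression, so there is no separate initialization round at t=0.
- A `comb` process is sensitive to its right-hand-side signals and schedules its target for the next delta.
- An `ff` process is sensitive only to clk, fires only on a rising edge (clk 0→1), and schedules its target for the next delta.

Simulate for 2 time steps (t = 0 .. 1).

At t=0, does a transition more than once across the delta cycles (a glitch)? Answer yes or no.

yes

t=0 Δ0: b=1 e=0 d=0 f=1 clk=0 c=1 a=0
  Δ1: clk:0→1
  Δ2: d:0→1
  Δ3: e:0→1, c:1→0
  Δ4: e:1→0, a:0→1
  Δ5: a:1→0
  (5Δ to stable)
t=1 Δ0: b=1 e=0 d=1 f=1 clk=1 c=0 a=0
  Δ1: clk:1→0
  (1Δ to stable)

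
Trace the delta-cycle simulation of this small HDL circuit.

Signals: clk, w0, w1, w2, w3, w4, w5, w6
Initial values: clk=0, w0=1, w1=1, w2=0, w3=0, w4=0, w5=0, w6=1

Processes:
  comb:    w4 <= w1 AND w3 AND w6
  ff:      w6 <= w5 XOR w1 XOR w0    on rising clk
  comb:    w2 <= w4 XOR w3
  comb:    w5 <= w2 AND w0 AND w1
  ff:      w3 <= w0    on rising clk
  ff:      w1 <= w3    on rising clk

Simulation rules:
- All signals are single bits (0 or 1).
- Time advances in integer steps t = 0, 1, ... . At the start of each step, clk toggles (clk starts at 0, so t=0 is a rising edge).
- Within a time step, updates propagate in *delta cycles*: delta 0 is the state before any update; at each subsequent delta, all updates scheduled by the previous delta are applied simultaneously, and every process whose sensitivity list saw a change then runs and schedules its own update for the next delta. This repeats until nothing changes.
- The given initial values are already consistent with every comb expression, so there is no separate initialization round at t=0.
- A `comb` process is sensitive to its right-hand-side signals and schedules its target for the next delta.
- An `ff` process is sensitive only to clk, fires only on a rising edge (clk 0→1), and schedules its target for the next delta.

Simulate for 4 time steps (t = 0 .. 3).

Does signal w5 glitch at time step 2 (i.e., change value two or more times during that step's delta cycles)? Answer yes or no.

yes

t0.Δ0 clk=0 w5=0 w3=0 w4=0 w1=1 w6=1 w2=0 w0=1
t0.Δ1 clk=1 w5=0 w3=0 w4=0 w1=1 w6=1 w2=0 w0=1
t0.Δ2 clk=1 w5=0 w3=1 w4=0 w1=0 w6=0 w2=0 w0=1
t0.Δ3 clk=1 w5=0 w3=1 w4=0 w1=0 w6=0 w2=1 w0=1
t1.Δ0 clk=1 w5=0 w3=1 w4=0 w1=0 w6=0 w2=1 w0=1
t1.Δ1 clk=0 w5=0 w3=1 w4=0 w1=0 w6=0 w2=1 w0=1
t2.Δ0 clk=0 w5=0 w3=1 w4=0 w1=0 w6=0 w2=1 w0=1
t2.Δ1 clk=1 w5=0 w3=1 w4=0 w1=0 w6=0 w2=1 w0=1
t2.Δ2 clk=1 w5=0 w3=1 w4=0 w1=1 w6=1 w2=1 w0=1
t2.Δ3 clk=1 w5=1 w3=1 w4=1 w1=1 w6=1 w2=1 w0=1
t2.Δ4 clk=1 w5=1 w3=1 w4=1 w1=1 w6=1 w2=0 w0=1
t2.Δ5 clk=1 w5=0 w3=1 w4=1 w1=1 w6=1 w2=0 w0=1
t3.Δ0 clk=1 w5=0 w3=1 w4=1 w1=1 w6=1 w2=0 w0=1
t3.Δ1 clk=0 w5=0 w3=1 w4=1 w1=1 w6=1 w2=0 w0=1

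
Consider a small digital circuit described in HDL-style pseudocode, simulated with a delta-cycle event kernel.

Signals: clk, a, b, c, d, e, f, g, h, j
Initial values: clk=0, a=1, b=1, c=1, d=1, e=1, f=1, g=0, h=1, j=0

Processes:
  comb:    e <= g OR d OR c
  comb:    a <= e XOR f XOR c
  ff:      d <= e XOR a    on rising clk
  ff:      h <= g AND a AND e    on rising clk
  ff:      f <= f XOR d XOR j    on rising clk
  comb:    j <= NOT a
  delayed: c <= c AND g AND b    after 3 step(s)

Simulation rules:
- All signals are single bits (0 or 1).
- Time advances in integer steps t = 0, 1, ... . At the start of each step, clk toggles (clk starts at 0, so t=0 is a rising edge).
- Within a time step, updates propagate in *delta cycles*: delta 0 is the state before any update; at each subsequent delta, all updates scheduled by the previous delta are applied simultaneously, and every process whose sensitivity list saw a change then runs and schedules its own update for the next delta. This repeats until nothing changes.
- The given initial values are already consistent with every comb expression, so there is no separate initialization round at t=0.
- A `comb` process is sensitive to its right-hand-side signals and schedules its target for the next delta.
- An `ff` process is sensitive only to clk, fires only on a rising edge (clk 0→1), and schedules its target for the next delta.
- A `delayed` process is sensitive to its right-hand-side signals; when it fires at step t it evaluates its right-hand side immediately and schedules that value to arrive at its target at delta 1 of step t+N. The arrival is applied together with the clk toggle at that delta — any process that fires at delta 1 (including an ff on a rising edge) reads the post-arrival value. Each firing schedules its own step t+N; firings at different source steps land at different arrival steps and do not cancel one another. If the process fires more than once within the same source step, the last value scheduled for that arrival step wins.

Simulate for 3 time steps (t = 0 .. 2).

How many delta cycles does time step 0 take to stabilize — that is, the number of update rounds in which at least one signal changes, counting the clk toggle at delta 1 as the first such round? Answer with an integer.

4

t0.Δ0 d=1 e=1 b=1 j=0 a=1 f=1 g=0 h=1 clk=0 c=1
t0.Δ1 d=1 e=1 b=1 j=0 a=1 f=1 g=0 h=1 clk=1 c=1
t0.Δ2 d=0 e=1 b=1 j=0 a=1 f=0 g=0 h=0 clk=1 c=1
t0.Δ3 d=0 e=1 b=1 j=0 a=0 f=0 g=0 h=0 clk=1 c=1
t0.Δ4 d=0 e=1 b=1 j=1 a=0 f=0 g=0 h=0 clk=1 c=1
t1.Δ0 d=0 e=1 b=1 j=1 a=0 f=0 g=0 h=0 clk=1 c=1
t1.Δ1 d=0 e=1 b=1 j=1 a=0 f=0 g=0 h=0 clk=0 c=1
t2.Δ0 d=0 e=1 b=1 j=1 a=0 f=0 g=0 h=0 clk=0 c=1
t2.Δ1 d=0 e=1 b=1 j=1 a=0 f=0 g=0 h=0 clk=1 c=1
t2.Δ2 d=1 e=1 b=1 j=1 a=0 f=1 g=0 h=0 clk=1 c=1
t2.Δ3 d=1 e=1 b=1 j=1 a=1 f=1 g=0 h=0 clk=1 c=1
t2.Δ4 d=1 e=1 b=1 j=0 a=1 f=1 g=0 h=0 clk=1 c=1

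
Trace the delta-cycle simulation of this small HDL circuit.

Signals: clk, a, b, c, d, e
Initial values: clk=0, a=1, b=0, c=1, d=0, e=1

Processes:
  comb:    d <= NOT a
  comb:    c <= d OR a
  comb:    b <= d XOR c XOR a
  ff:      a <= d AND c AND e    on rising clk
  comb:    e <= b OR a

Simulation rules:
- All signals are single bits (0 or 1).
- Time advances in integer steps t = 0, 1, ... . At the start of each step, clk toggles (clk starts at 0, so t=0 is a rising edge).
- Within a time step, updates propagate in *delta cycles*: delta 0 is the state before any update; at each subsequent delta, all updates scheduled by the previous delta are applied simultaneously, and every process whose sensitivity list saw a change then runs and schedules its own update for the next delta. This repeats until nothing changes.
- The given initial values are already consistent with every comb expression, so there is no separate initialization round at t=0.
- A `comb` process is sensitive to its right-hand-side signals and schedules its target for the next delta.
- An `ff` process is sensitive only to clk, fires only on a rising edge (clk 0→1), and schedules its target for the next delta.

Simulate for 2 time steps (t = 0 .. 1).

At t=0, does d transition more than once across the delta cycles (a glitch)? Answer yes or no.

no

t0.Δ0 c=1 clk=0 a=1 b=0 e=1 d=0
t0.Δ1 c=1 clk=1 a=1 b=0 e=1 d=0
t0.Δ2 c=1 clk=1 a=0 b=0 e=1 d=0
t0.Δ3 c=0 clk=1 a=0 b=1 e=0 d=1
t0.Δ4 c=1 clk=1 a=0 b=1 e=1 d=1
t0.Δ5 c=1 clk=1 a=0 b=0 e=1 d=1
t0.Δ6 c=1 clk=1 a=0 b=0 e=0 d=1
t1.Δ0 c=1 clk=1 a=0 b=0 e=0 d=1
t1.Δ1 c=1 clk=0 a=0 b=0 e=0 d=1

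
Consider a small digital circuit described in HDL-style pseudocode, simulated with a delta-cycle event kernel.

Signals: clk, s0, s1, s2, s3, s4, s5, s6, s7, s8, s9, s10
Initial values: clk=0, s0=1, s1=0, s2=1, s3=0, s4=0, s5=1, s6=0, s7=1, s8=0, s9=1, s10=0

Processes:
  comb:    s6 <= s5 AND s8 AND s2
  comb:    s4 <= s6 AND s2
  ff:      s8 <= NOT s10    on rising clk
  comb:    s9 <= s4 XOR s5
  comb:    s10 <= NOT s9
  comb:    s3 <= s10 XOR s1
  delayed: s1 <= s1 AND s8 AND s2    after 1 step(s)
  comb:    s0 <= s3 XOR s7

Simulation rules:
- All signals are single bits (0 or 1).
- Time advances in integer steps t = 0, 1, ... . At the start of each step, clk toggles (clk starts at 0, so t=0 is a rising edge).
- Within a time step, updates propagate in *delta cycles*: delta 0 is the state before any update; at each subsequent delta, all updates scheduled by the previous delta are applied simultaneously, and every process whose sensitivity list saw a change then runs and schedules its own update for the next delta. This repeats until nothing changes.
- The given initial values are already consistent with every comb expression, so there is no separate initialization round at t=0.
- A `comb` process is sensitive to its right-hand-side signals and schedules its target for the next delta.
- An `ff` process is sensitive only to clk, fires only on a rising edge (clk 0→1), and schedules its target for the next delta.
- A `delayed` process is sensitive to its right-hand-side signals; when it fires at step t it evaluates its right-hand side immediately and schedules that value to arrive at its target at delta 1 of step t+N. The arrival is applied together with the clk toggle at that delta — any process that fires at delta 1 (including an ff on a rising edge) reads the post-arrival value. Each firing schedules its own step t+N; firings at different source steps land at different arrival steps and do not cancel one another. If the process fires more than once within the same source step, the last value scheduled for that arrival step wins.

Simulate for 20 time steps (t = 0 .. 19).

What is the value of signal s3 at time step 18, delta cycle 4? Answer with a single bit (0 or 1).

1

t=0 Δ0: s8=0 s1=0 s5=1 clk=0 s4=0 s3=0 s9=1 s10=0 s2=1 s7=1 s0=1 s6=0
  Δ1: clk:0→1
  Δ2: s8:0→1
  Δ3: s6:0→1
  Δ4: s4:0→1
  Δ5: s9:1→0
  Δ6: s10:0→1
  Δ7: s3:0→1
  Δ8: s0:1→0
  (8Δ to stable)
t=1 Δ0: s8=1 s1=0 s5=1 clk=1 s4=1 s3=1 s9=0 s10=1 s2=1 s7=1 s0=0 s6=1
  Δ1: clk:1→0
  (1Δ to stable)
t=2 Δ0: s8=1 s1=0 s5=1 clk=0 s4=1 s3=1 s9=0 s10=1 s2=1 s7=1 s0=0 s6=1
  Δ1: clk:0→1
  Δ2: s8:1→0
  Δ3: s6:1→0
  Δ4: s4:1→0
  Δ5: s9:0→1
  Δ6: s10:1→0
  Δ7: s3:1→0
  Δ8: s0:0→1
  (8Δ to stable)
t=3 Δ0: s8=0 s1=0 s5=1 clk=1 s4=0 s3=0 s9=1 s10=0 s2=1 s7=1 s0=1 s6=0
  Δ1: clk:1→0
  (1Δ to stable)
t=4 Δ0: s8=0 s1=0 s5=1 clk=0 s4=0 s3=0 s9=1 s10=0 s2=1 s7=1 s0=1 s6=0
  Δ1: clk:0→1
  Δ2: s8:0→1
  Δ3: s6:0→1
  Δ4: s4:0→1
  Δ5: s9:1→0
  Δ6: s10:0→1
  Δ7: s3:0→1
  Δ8: s0:1→0
  (8Δ to stable)
t=5 Δ0: s8=1 s1=0 s5=1 clk=1 s4=1 s3=1 s9=0 s10=1 s2=1 s7=1 s0=0 s6=1
  Δ1: clk:1→0
  (1Δ to stable)
t=6 Δ0: s8=1 s1=0 s5=1 clk=0 s4=1 s3=1 s9=0 s10=1 s2=1 s7=1 s0=0 s6=1
  Δ1: clk:0→1
  Δ2: s8:1→0
  Δ3: s6:1→0
  Δ4: s4:1→0
  Δ5: s9:0→1
  Δ6: s10:1→0
  Δ7: s3:1→0
  Δ8: s0:0→1
  (8Δ to stable)
t=7 Δ0: s8=0 s1=0 s5=1 clk=1 s4=0 s3=0 s9=1 s10=0 s2=1 s7=1 s0=1 s6=0
  Δ1: clk:1→0
  (1Δ to stable)
t=8 Δ0: s8=0 s1=0 s5=1 clk=0 s4=0 s3=0 s9=1 s10=0 s2=1 s7=1 s0=1 s6=0
  Δ1: clk:0→1
  Δ2: s8:0→1
  Δ3: s6:0→1
  Δ4: s4:0→1
  Δ5: s9:1→0
  Δ6: s10:0→1
  Δ7: s3:0→1
  Δ8: s0:1→0
  (8Δ to stable)
t=9 Δ0: s8=1 s1=0 s5=1 clk=1 s4=1 s3=1 s9=0 s10=1 s2=1 s7=1 s0=0 s6=1
  Δ1: clk:1→0
  (1Δ to stable)
t=10 Δ0: s8=1 s1=0 s5=1 clk=0 s4=1 s3=1 s9=0 s10=1 s2=1 s7=1 s0=0 s6=1
  Δ1: clk:0→1
  Δ2: s8:1→0
  Δ3: s6:1→0
  Δ4: s4:1→0
  Δ5: s9:0→1
  Δ6: s10:1→0
  Δ7: s3:1→0
  Δ8: s0:0→1
  (8Δ to stable)
t=11 Δ0: s8=0 s1=0 s5=1 clk=1 s4=0 s3=0 s9=1 s10=0 s2=1 s7=1 s0=1 s6=0
  Δ1: clk:1→0
  (1Δ to stable)
t=12 Δ0: s8=0 s1=0 s5=1 clk=0 s4=0 s3=0 s9=1 s10=0 s2=1 s7=1 s0=1 s6=0
  Δ1: clk:0→1
  Δ2: s8:0→1
  Δ3: s6:0→1
  Δ4: s4:0→1
  Δ5: s9:1→0
  Δ6: s10:0→1
  Δ7: s3:0→1
  Δ8: s0:1→0
  (8Δ to stable)
t=13 Δ0: s8=1 s1=0 s5=1 clk=1 s4=1 s3=1 s9=0 s10=1 s2=1 s7=1 s0=0 s6=1
  Δ1: clk:1→0
  (1Δ to stable)
t=14 Δ0: s8=1 s1=0 s5=1 clk=0 s4=1 s3=1 s9=0 s10=1 s2=1 s7=1 s0=0 s6=1
  Δ1: clk:0→1
  Δ2: s8:1→0
  Δ3: s6:1→0
  Δ4: s4:1→0
  Δ5: s9:0→1
  Δ6: s10:1→0
  Δ7: s3:1→0
  Δ8: s0:0→1
  (8Δ to stable)
t=15 Δ0: s8=0 s1=0 s5=1 clk=1 s4=0 s3=0 s9=1 s10=0 s2=1 s7=1 s0=1 s6=0
  Δ1: clk:1→0
  (1Δ to stable)
t=16 Δ0: s8=0 s1=0 s5=1 clk=0 s4=0 s3=0 s9=1 s10=0 s2=1 s7=1 s0=1 s6=0
  Δ1: clk:0→1
  Δ2: s8:0→1
  Δ3: s6:0→1
  Δ4: s4:0→1
  Δ5: s9:1→0
  Δ6: s10:0→1
  Δ7: s3:0→1
  Δ8: s0:1→0
  (8Δ to stable)
t=17 Δ0: s8=1 s1=0 s5=1 clk=1 s4=1 s3=1 s9=0 s10=1 s2=1 s7=1 s0=0 s6=1
  Δ1: clk:1→0
  (1Δ to stable)
t=18 Δ0: s8=1 s1=0 s5=1 clk=0 s4=1 s3=1 s9=0 s10=1 s2=1 s7=1 s0=0 s6=1
  Δ1: clk:0→1
  Δ2: s8:1→0
  Δ3: s6:1→0
  Δ4: s4:1→0
  Δ5: s9:0→1
  Δ6: s10:1→0
  Δ7: s3:1→0
  Δ8: s0:0→1
  (8Δ to stable)
t=19 Δ0: s8=0 s1=0 s5=1 clk=1 s4=0 s3=0 s9=1 s10=0 s2=1 s7=1 s0=1 s6=0
  Δ1: clk:1→0
  (1Δ to stable)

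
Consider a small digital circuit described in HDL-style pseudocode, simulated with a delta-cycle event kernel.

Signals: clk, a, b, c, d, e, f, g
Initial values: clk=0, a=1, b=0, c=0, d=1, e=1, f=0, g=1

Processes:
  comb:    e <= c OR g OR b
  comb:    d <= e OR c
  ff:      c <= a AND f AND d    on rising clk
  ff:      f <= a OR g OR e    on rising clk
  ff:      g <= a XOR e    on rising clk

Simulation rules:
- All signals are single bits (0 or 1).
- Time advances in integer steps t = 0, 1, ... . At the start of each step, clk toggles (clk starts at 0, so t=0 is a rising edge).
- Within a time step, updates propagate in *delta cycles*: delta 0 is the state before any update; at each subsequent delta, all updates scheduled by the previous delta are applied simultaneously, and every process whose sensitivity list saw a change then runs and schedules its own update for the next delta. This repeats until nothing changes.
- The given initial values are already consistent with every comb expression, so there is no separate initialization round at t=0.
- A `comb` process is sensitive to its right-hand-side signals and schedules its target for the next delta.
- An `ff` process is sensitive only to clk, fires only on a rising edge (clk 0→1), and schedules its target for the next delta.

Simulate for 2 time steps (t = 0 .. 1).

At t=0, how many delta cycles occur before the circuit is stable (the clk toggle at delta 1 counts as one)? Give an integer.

[bits: b,clk,e,d,f,g,a,c]
t=0: Δ0=00110110 Δ1=01110110 Δ2=01111010 Δ3=01011010 Δ4=01001010 | 4Δ
t=1: Δ0=01001010 Δ1=00001010 | 1Δ

4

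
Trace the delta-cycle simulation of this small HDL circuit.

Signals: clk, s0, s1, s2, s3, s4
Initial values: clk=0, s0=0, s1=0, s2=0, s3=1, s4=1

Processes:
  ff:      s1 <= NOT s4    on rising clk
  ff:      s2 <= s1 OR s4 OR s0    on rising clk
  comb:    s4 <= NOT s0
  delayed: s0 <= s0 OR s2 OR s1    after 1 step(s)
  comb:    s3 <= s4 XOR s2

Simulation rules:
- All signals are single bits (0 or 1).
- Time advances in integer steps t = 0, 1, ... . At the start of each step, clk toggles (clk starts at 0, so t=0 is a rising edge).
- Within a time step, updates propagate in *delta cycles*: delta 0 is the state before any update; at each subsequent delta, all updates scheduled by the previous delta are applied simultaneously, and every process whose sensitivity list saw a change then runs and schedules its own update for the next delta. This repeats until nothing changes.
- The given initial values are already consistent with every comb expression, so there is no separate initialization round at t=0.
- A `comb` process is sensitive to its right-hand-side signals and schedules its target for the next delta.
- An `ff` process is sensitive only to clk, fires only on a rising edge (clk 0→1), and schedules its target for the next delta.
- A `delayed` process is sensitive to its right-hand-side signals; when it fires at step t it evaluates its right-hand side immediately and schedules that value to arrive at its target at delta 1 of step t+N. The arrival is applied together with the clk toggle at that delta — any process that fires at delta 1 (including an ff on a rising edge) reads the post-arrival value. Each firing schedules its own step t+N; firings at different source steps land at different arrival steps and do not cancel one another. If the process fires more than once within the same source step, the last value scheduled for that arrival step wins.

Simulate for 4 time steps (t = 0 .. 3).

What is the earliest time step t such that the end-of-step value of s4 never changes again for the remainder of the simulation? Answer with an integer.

[bits: s3,s1,s4,clk,s2,s0]
t=0: Δ0=101000 Δ1=101100 Δ2=101110 Δ3=001110 | 3Δ
t=1: Δ0=001110 Δ1=001011 Δ2=000011 Δ3=100011 | 3Δ
t=2: Δ0=100011 Δ1=100111 Δ2=110111 | 2Δ
t=3: Δ0=110111 Δ1=110011 | 1Δ

1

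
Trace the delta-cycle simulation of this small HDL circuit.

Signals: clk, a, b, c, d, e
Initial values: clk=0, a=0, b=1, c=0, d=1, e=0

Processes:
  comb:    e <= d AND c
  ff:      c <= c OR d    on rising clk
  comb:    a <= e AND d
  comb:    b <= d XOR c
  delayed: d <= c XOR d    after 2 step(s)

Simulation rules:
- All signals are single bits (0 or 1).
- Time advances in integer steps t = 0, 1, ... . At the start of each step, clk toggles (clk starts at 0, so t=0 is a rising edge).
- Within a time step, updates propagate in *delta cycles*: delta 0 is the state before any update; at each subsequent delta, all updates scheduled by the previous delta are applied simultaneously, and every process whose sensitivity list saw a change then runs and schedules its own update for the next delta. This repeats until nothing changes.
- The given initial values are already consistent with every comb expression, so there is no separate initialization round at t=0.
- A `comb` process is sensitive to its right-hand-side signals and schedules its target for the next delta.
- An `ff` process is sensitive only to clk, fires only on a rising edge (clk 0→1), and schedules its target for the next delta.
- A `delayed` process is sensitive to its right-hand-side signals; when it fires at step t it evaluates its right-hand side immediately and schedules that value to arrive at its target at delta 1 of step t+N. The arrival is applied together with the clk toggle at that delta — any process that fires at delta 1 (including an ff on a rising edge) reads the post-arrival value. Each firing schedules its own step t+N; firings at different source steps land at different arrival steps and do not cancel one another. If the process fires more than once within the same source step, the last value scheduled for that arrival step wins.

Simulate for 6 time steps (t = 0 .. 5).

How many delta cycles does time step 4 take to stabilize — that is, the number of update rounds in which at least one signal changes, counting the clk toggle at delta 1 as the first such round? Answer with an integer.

t0.Δ0 b=1 e=0 d=1 c=0 a=0 clk=0
t0.Δ1 b=1 e=0 d=1 c=0 a=0 clk=1
t0.Δ2 b=1 e=0 d=1 c=1 a=0 clk=1
t0.Δ3 b=0 e=1 d=1 c=1 a=0 clk=1
t0.Δ4 b=0 e=1 d=1 c=1 a=1 clk=1
t1.Δ0 b=0 e=1 d=1 c=1 a=1 clk=1
t1.Δ1 b=0 e=1 d=1 c=1 a=1 clk=0
t2.Δ0 b=0 e=1 d=1 c=1 a=1 clk=0
t2.Δ1 b=0 e=1 d=0 c=1 a=1 clk=1
t2.Δ2 b=1 e=0 d=0 c=1 a=0 clk=1
t3.Δ0 b=1 e=0 d=0 c=1 a=0 clk=1
t3.Δ1 b=1 e=0 d=0 c=1 a=0 clk=0
t4.Δ0 b=1 e=0 d=0 c=1 a=0 clk=0
t4.Δ1 b=1 e=0 d=1 c=1 a=0 clk=1
t4.Δ2 b=0 e=1 d=1 c=1 a=0 clk=1
t4.Δ3 b=0 e=1 d=1 c=1 a=1 clk=1
t5.Δ0 b=0 e=1 d=1 c=1 a=1 clk=1
t5.Δ1 b=0 e=1 d=1 c=1 a=1 clk=0

3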